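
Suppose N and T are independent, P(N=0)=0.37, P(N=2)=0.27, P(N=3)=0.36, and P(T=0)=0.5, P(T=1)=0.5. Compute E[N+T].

2.12

E[N+T] = Σ_n Σ_t (n+t) · P(N=n)P(T=t)
 = 0·0.185 + 1·0.185 + 2·0.135 + 3·0.135 + 3·0.18 + 4·0.18
 = 0 + 0.185 + 0.27 + 0.405 + 0.54 + 0.72
 = 2.12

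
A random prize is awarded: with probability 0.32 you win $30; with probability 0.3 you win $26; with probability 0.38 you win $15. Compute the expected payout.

23.1

E[payout] = 30·0.32 + 26·0.3 + 15·0.38
 = 9.6 + 7.8 + 5.7
 = 23.1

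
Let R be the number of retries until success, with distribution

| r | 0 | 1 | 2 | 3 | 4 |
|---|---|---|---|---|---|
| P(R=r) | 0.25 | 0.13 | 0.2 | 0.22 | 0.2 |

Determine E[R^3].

E[R^3] = Σ r^3·P(R=r)
 = 0·0.25 + 1·0.13 + 8·0.2 + 27·0.22 + 64·0.2
 = 0 + 0.13 + 1.6 + 5.94 + 12.8
 = 20.47

20.47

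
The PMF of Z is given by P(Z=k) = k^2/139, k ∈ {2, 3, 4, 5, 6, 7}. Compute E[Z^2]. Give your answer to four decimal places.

33.6331

E[Z^2] = Σ z^2·P(Z=z)
 = 4·4/139 + 9·9/139 + 16·16/139 + 25·25/139 + 36·36/139 + 49·49/139
 = 16/139 + 81/139 + 256/139 + 625/139 + 1296/139 + 2401/139
 = 4675/139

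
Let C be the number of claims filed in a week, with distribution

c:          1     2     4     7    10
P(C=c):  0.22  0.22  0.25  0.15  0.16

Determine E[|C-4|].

2.51

E[|C-4|] = Σ |c-4|·P(C=c)
 = 3·0.22 + 2·0.22 + 0·0.25 + 3·0.15 + 6·0.16
 = 0.66 + 0.44 + 0 + 0.45 + 0.96
 = 2.51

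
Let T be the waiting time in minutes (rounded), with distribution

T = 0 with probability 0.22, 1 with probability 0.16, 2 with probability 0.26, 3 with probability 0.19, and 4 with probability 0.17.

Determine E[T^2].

E[T^2] = Σ t^2·P(T=t)
 = 0·0.22 + 1·0.16 + 4·0.26 + 9·0.19 + 16·0.17
 = 0 + 0.16 + 1.04 + 1.71 + 2.72
 = 5.63

5.63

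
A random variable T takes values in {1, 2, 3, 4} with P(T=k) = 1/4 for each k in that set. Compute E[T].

2.5

E[T] = Σ t·P(T=t)
 = 1·1/4 + 2·1/4 + 3·1/4 + 4·1/4
 = 1/4 + 1/2 + 3/4 + 1
 = 5/2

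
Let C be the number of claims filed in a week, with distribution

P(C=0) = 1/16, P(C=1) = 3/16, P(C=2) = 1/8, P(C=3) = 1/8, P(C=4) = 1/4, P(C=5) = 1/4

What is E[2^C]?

E[2^C] = Σ 2^c·P(C=c)
 = 1·1/16 + 2·3/16 + 4·1/8 + 8·1/8 + 16·1/4 + 32·1/4
 = 1/16 + 3/8 + 1/2 + 1 + 4 + 8
 = 223/16

13.9375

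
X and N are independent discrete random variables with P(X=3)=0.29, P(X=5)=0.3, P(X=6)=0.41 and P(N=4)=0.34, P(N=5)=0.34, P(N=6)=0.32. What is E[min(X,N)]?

E[min(X,N)] = Σ_x Σ_n min(x,n) · P(X=x)P(N=n)
 = 3·0.0986 + 3·0.0986 + 3·0.0928 + 4·0.102 + 5·0.102 + 5·0.096 + 4·0.1394 + 5·0.1394 + 6·0.1312
 = 0.2958 + 0.2958 + 0.2784 + 0.408 + 0.51 + 0.48 + 0.5576 + 0.697 + 0.7872
 = 4.3098

4.3098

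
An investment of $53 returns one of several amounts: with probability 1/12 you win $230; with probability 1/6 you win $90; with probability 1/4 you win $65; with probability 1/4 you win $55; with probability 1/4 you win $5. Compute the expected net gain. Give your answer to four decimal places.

12.4167

E[payout] = 230·1/12 + 90·1/6 + 65·1/4 + 55·1/4 + 5·1/4
 = 115/6 + 15 + 65/4 + 55/4 + 5/4
 = 785/12
Net = 785/12 - 53 = 149/12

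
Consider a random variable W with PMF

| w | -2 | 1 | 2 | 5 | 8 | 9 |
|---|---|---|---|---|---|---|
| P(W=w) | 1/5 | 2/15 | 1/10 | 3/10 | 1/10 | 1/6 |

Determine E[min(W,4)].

E[min(W,4)] = Σ min(w,4)·P(W=w)
 = (-2)·1/5 + 1·2/15 + 2·1/10 + 4·3/10 + 4·1/10 + 4·1/6
 = (-2/5) + 2/15 + 1/5 + 6/5 + 2/5 + 2/3
 = 11/5

2.2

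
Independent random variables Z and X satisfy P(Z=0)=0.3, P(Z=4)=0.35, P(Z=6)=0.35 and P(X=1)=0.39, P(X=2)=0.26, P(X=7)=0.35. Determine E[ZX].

11.76

E[ZX] = Σ_z Σ_x zx · P(Z=z)P(X=x)
 = 0·0.117 + 0·0.078 + 0·0.105 + 4·0.1365 + 8·0.091 + 28·0.1225 + 6·0.1365 + 12·0.091 + 42·0.1225
 = 0 + 0 + 0 + 0.546 + 0.728 + 3.43 + 0.819 + 1.092 + 5.145
 = 11.76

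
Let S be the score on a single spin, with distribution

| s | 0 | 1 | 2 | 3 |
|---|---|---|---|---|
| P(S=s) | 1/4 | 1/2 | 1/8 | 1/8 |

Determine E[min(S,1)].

E[min(S,1)] = Σ min(s,1)·P(S=s)
 = 0·1/4 + 1·1/2 + 1·1/8 + 1·1/8
 = 0 + 1/2 + 1/8 + 1/8
 = 3/4

0.75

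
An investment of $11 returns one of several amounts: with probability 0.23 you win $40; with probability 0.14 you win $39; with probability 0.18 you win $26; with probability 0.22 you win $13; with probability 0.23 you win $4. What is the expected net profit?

12.12

E[payout] = 40·0.23 + 39·0.14 + 26·0.18 + 13·0.22 + 4·0.23
 = 9.2 + 5.46 + 4.68 + 2.86 + 0.92
 = 23.12
Net = 23.12 - 11 = 12.12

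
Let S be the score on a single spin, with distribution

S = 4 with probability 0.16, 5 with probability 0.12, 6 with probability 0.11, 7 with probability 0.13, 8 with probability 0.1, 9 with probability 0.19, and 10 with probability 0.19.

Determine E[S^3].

473.3

E[S^3] = Σ s^3·P(S=s)
 = 64·0.16 + 125·0.12 + 216·0.11 + 343·0.13 + 512·0.1 + 729·0.19 + 1000·0.19
 = 10.24 + 15 + 23.76 + 44.59 + 51.2 + 138.51 + 190
 = 473.3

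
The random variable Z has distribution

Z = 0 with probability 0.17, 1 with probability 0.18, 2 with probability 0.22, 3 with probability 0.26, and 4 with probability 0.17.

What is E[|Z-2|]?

1.12

E[|Z-2|] = Σ |z-2|·P(Z=z)
 = 2·0.17 + 1·0.18 + 0·0.22 + 1·0.26 + 2·0.17
 = 0.34 + 0.18 + 0 + 0.26 + 0.34
 = 1.12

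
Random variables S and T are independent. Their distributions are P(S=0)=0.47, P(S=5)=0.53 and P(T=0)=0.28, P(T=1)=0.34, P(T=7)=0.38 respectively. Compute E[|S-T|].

E[|S-T|] = Σ_s Σ_t |s-t| · P(S=s)P(T=t)
 = 0·0.1316 + 1·0.1598 + 7·0.1786 + 5·0.1484 + 4·0.1802 + 2·0.2014
 = 0 + 0.1598 + 1.2502 + 0.742 + 0.7208 + 0.4028
 = 3.2756

3.2756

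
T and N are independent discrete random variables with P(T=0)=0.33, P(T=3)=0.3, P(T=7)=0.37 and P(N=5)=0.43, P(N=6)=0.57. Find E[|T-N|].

E[|T-N|] = Σ_t Σ_n |t-n| · P(T=t)P(N=n)
 = 5·0.1419 + 6·0.1881 + 2·0.129 + 3·0.171 + 2·0.1591 + 1·0.2109
 = 0.7095 + 1.1286 + 0.258 + 0.513 + 0.3182 + 0.2109
 = 3.1382

3.1382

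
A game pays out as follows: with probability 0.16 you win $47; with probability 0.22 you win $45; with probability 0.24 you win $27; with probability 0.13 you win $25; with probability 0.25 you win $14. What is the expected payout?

30.65

E[payout] = 47·0.16 + 45·0.22 + 27·0.24 + 25·0.13 + 14·0.25
 = 7.52 + 9.9 + 6.48 + 3.25 + 3.5
 = 30.65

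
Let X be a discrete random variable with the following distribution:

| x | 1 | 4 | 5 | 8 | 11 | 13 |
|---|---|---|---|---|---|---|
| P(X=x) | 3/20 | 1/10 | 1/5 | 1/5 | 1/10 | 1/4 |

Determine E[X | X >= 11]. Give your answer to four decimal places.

P(X >= 11) = 1/10 + 1/4 = 7/20.
E[X | X >= 11] = [11·1/10 + 13·1/4] / (7/20)
 = 87/20 / (7/20)
 = 87/7

12.4286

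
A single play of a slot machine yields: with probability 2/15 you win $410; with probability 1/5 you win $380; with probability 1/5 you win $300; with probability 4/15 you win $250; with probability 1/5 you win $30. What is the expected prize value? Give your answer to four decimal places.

263.3333

E[payout] = 410·2/15 + 380·1/5 + 300·1/5 + 250·4/15 + 30·1/5
 = 164/3 + 76 + 60 + 200/3 + 6
 = 790/3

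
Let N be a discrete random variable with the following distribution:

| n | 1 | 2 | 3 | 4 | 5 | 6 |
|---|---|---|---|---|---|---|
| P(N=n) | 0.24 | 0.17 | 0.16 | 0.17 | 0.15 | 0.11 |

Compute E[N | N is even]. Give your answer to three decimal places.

3.733

P(N is even) = 0.17 + 0.17 + 0.11 = 0.45.
E[N | N is even] = [2·0.17 + 4·0.17 + 6·0.11] / 0.45
 = 1.68 / 0.45
 = 56/15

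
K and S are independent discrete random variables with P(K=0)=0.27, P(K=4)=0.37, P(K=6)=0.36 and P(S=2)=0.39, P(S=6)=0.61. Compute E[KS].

16.1616

E[KS] = Σ_k Σ_s ks · P(K=k)P(S=s)
 = 0·0.1053 + 0·0.1647 + 8·0.1443 + 24·0.2257 + 12·0.1404 + 36·0.2196
 = 0 + 0 + 1.1544 + 5.4168 + 1.6848 + 7.9056
 = 16.1616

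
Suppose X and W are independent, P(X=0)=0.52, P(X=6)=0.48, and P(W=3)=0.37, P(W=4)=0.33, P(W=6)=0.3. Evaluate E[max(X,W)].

E[max(X,W)] = Σ_x Σ_w max(x,w) · P(X=x)P(W=w)
 = 3·0.1924 + 4·0.1716 + 6·0.156 + 6·0.1776 + 6·0.1584 + 6·0.144
 = 0.5772 + 0.6864 + 0.936 + 1.0656 + 0.9504 + 0.864
 = 5.0796

5.0796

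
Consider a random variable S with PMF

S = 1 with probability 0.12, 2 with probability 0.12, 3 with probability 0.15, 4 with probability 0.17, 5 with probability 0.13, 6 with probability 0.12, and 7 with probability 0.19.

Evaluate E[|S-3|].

1.91

E[|S-3|] = Σ |s-3|·P(S=s)
 = 2·0.12 + 1·0.12 + 0·0.15 + 1·0.17 + 2·0.13 + 3·0.12 + 4·0.19
 = 0.24 + 0.12 + 0 + 0.17 + 0.26 + 0.36 + 0.76
 = 1.91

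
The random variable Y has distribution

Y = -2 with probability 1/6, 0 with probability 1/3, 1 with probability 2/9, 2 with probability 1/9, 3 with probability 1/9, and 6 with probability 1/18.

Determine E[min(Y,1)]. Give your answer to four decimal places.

E[min(Y,1)] = Σ min(y,1)·P(Y=y)
 = (-2)·1/6 + 0·1/3 + 1·2/9 + 1·1/9 + 1·1/9 + 1·1/18
 = (-1/3) + 0 + 2/9 + 1/9 + 1/9 + 1/18
 = 1/6

0.1667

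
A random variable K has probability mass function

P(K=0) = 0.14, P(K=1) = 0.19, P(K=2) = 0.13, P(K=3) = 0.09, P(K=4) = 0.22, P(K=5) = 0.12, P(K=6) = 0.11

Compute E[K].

E[K] = Σ k·P(K=k)
 = 0·0.14 + 1·0.19 + 2·0.13 + 3·0.09 + 4·0.22 + 5·0.12 + 6·0.11
 = 0 + 0.19 + 0.26 + 0.27 + 0.88 + 0.6 + 0.66
 = 2.86

2.86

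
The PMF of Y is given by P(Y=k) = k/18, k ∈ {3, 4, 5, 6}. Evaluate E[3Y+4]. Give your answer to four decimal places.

E[3Y+4] = Σ (3y+4)·P(Y=y)
 = 13·1/6 + 16·2/9 + 19·5/18 + 22·1/3
 = 13/6 + 32/9 + 95/18 + 22/3
 = 55/3

18.3333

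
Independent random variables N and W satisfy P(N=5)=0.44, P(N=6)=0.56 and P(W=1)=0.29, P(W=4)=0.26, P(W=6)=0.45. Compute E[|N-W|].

1.926

E[|N-W|] = Σ_n Σ_w |n-w| · P(N=n)P(W=w)
 = 4·0.1276 + 1·0.1144 + 1·0.198 + 5·0.1624 + 2·0.1456 + 0·0.252
 = 0.5104 + 0.1144 + 0.198 + 0.812 + 0.2912 + 0
 = 1.926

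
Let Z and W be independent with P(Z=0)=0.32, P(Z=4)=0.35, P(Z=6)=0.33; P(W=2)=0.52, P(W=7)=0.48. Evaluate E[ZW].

E[ZW] = Σ_z Σ_w zw · P(Z=z)P(W=w)
 = 0·0.1664 + 0·0.1536 + 8·0.182 + 28·0.168 + 12·0.1716 + 42·0.1584
 = 0 + 0 + 1.456 + 4.704 + 2.0592 + 6.6528
 = 14.872

14.872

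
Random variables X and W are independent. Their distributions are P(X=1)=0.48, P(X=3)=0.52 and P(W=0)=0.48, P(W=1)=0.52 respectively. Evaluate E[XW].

1.0608

E[XW] = Σ_x Σ_w xw · P(X=x)P(W=w)
 = 0·0.2304 + 1·0.2496 + 0·0.2496 + 3·0.2704
 = 0 + 0.2496 + 0 + 0.8112
 = 1.0608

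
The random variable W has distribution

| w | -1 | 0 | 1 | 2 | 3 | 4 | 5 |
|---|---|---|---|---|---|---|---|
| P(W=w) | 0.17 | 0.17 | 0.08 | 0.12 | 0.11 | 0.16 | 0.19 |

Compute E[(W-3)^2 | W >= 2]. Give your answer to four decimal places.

P(W >= 2) = 0.12 + 0.11 + 0.16 + 0.19 = 0.58.
E[(W-3)^2 | W >= 2] = [1·0.12 + 0·0.11 + 1·0.16 + 4·0.19] / 0.58
 = 1.04 / 0.58
 = 52/29

1.7931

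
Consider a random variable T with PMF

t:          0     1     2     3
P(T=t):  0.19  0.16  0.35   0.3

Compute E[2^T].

4.31

E[2^T] = Σ 2^t·P(T=t)
 = 1·0.19 + 2·0.16 + 4·0.35 + 8·0.3
 = 0.19 + 0.32 + 1.4 + 2.4
 = 4.31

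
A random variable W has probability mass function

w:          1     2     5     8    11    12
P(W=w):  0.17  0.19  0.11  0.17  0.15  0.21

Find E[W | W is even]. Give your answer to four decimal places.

P(W is even) = 0.19 + 0.17 + 0.21 = 0.57.
E[W | W is even] = [2·0.19 + 8·0.17 + 12·0.21] / 0.57
 = 4.26 / 0.57
 = 142/19

7.4737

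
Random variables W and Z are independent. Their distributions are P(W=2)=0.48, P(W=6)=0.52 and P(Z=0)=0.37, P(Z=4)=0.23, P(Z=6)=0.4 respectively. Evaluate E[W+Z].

7.4

E[W+Z] = Σ_w Σ_z (w+z) · P(W=w)P(Z=z)
 = 2·0.1776 + 6·0.1104 + 8·0.192 + 6·0.1924 + 10·0.1196 + 12·0.208
 = 0.3552 + 0.6624 + 1.536 + 1.1544 + 1.196 + 2.496
 = 7.4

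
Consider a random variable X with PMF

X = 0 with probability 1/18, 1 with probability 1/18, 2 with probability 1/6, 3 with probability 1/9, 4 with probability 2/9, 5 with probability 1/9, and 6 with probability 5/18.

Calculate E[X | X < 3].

P(X < 3) = 1/18 + 1/18 + 1/6 = 5/18.
E[X | X < 3] = [0·1/18 + 1·1/18 + 2·1/6] / (5/18)
 = 7/18 / (5/18)
 = 7/5

1.4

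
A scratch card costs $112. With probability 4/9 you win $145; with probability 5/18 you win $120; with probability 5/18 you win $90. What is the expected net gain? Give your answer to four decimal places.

E[payout] = 145·4/9 + 120·5/18 + 90·5/18
 = 580/9 + 100/3 + 25
 = 1105/9
Net = 1105/9 - 112 = 97/9

10.7778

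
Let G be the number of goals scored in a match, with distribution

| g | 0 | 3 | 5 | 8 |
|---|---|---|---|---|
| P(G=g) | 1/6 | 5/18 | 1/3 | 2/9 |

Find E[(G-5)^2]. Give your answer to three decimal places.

E[(G-5)^2] = Σ (g-5)^2·P(G=g)
 = 25·1/6 + 4·5/18 + 0·1/3 + 9·2/9
 = 25/6 + 10/9 + 0 + 2
 = 131/18

7.278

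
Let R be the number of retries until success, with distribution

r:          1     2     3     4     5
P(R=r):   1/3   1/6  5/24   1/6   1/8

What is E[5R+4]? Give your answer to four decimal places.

16.9167

E[5R+4] = Σ (5r+4)·P(R=r)
 = 9·1/3 + 14·1/6 + 19·5/24 + 24·1/6 + 29·1/8
 = 3 + 7/3 + 95/24 + 4 + 29/8
 = 203/12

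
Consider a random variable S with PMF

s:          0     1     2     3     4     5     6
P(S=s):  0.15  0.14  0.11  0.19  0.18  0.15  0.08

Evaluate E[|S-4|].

1.74

E[|S-4|] = Σ |s-4|·P(S=s)
 = 4·0.15 + 3·0.14 + 2·0.11 + 1·0.19 + 0·0.18 + 1·0.15 + 2·0.08
 = 0.6 + 0.42 + 0.22 + 0.19 + 0 + 0.15 + 0.16
 = 1.74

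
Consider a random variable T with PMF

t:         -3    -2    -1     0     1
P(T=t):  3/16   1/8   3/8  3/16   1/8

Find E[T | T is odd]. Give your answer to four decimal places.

P(T is odd) = 3/16 + 3/8 + 1/8 = 11/16.
E[T | T is odd] = [(-3)·3/16 + (-1)·3/8 + 1·1/8] / (11/16)
 = -13/16 / (11/16)
 = -13/11

-1.1818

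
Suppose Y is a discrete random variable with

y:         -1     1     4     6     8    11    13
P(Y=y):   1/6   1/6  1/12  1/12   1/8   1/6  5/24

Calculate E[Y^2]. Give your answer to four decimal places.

E[Y^2] = Σ y^2·P(Y=y)
 = 1·1/6 + 1·1/6 + 16·1/12 + 36·1/12 + 64·1/8 + 121·1/6 + 169·5/24
 = 1/6 + 1/6 + 4/3 + 3 + 8 + 121/6 + 845/24
 = 1633/24

68.0417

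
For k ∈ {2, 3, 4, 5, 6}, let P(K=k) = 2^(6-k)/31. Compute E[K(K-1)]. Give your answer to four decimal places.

E[K(K-1)] = Σ k(k-1)·P(K=k)
 = 2·16/31 + 6·8/31 + 12·4/31 + 20·2/31 + 30·1/31
 = 32/31 + 48/31 + 48/31 + 40/31 + 30/31
 = 198/31

6.3871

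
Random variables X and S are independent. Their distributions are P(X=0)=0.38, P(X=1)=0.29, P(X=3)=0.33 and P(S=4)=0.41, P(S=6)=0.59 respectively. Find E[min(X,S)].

1.28

E[min(X,S)] = Σ_x Σ_s min(x,s) · P(X=x)P(S=s)
 = 0·0.1558 + 0·0.2242 + 1·0.1189 + 1·0.1711 + 3·0.1353 + 3·0.1947
 = 0 + 0 + 0.1189 + 0.1711 + 0.4059 + 0.5841
 = 1.28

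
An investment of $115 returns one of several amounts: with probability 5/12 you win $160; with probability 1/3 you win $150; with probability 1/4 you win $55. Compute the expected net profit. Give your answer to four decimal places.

E[payout] = 160·5/12 + 150·1/3 + 55·1/4
 = 200/3 + 50 + 55/4
 = 1565/12
Net = 1565/12 - 115 = 185/12

15.4167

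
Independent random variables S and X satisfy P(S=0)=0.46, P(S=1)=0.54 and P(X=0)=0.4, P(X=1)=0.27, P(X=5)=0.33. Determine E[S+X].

2.46

E[S+X] = Σ_s Σ_x (s+x) · P(S=s)P(X=x)
 = 0·0.184 + 1·0.1242 + 5·0.1518 + 1·0.216 + 2·0.1458 + 6·0.1782
 = 0 + 0.1242 + 0.759 + 0.216 + 0.2916 + 1.0692
 = 2.46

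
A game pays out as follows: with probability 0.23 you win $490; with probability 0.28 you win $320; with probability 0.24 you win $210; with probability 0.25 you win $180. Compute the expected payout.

E[payout] = 490·0.23 + 320·0.28 + 210·0.24 + 180·0.25
 = 112.7 + 89.6 + 50.4 + 45
 = 297.7

297.7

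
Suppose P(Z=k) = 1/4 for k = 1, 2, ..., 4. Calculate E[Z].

2.5

E[Z] = Σ z·P(Z=z)
 = 1·1/4 + 2·1/4 + 3·1/4 + 4·1/4
 = 1/4 + 1/2 + 3/4 + 1
 = 5/2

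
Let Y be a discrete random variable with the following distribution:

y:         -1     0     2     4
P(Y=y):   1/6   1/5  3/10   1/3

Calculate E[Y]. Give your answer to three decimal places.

E[Y] = Σ y·P(Y=y)
 = (-1)·1/6 + 0·1/5 + 2·3/10 + 4·1/3
 = (-1/6) + 0 + 3/5 + 4/3
 = 53/30

1.767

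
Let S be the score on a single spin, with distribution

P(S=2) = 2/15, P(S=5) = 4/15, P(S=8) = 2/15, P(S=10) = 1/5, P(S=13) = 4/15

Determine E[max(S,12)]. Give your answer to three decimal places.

E[max(S,12)] = Σ max(s,12)·P(S=s)
 = 12·2/15 + 12·4/15 + 12·2/15 + 12·1/5 + 13·4/15
 = 8/5 + 16/5 + 8/5 + 12/5 + 52/15
 = 184/15

12.267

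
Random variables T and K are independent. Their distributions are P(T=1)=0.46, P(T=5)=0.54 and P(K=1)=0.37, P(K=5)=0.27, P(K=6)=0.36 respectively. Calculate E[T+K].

7.04

E[T+K] = Σ_t Σ_k (t+k) · P(T=t)P(K=k)
 = 2·0.1702 + 6·0.1242 + 7·0.1656 + 6·0.1998 + 10·0.1458 + 11·0.1944
 = 0.3404 + 0.7452 + 1.1592 + 1.1988 + 1.458 + 2.1384
 = 7.04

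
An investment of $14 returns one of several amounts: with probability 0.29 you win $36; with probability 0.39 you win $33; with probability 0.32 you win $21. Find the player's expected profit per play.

E[payout] = 36·0.29 + 33·0.39 + 21·0.32
 = 10.44 + 12.87 + 6.72
 = 30.03
Net = 30.03 - 14 = 16.03

16.03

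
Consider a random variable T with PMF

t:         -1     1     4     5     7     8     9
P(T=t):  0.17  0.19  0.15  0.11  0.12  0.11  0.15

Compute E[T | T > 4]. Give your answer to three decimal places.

P(T > 4) = 0.11 + 0.12 + 0.11 + 0.15 = 0.49.
E[T | T > 4] = [5·0.11 + 7·0.12 + 8·0.11 + 9·0.15] / 0.49
 = 3.62 / 0.49
 = 362/49

7.388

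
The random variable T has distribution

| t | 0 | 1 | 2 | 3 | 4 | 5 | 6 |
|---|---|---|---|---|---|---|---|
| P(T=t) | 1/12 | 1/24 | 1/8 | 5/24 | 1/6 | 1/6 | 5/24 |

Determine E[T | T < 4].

2

P(T < 4) = 1/12 + 1/24 + 1/8 + 5/24 = 11/24.
E[T | T < 4] = [0·1/12 + 1·1/24 + 2·1/8 + 3·5/24] / (11/24)
 = 11/12 / (11/24)
 = 2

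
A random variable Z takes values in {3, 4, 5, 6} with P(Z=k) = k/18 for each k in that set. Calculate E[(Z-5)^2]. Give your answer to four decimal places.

1.2222

E[(Z-5)^2] = Σ (z-5)^2·P(Z=z)
 = 4·1/6 + 1·2/9 + 0·5/18 + 1·1/3
 = 2/3 + 2/9 + 0 + 1/3
 = 11/9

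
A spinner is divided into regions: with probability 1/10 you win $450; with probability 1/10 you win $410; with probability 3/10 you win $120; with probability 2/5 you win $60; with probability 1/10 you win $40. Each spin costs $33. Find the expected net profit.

117

E[payout] = 450·1/10 + 410·1/10 + 120·3/10 + 60·2/5 + 40·1/10
 = 45 + 41 + 36 + 24 + 4
 = 150
Net = 150 - 33 = 117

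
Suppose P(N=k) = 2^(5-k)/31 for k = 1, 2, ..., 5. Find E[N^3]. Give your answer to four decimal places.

14.2258

E[N^3] = Σ n^3·P(N=n)
 = 1·16/31 + 8·8/31 + 27·4/31 + 64·2/31 + 125·1/31
 = 16/31 + 64/31 + 108/31 + 128/31 + 125/31
 = 441/31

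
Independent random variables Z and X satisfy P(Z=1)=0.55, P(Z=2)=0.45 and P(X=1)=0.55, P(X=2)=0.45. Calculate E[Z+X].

2.9

E[Z+X] = Σ_z Σ_x (z+x) · P(Z=z)P(X=x)
 = 2·0.3025 + 3·0.2475 + 3·0.2475 + 4·0.2025
 = 0.605 + 0.7425 + 0.7425 + 0.81
 = 2.9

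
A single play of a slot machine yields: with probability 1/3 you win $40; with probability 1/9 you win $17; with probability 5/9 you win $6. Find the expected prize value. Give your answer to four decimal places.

E[payout] = 40·1/3 + 17·1/9 + 6·5/9
 = 40/3 + 17/9 + 10/3
 = 167/9

18.5556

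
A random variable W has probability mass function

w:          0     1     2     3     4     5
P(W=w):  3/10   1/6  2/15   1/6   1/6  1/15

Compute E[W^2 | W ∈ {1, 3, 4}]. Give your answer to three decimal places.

8.667

P(W ∈ {1, 3, 4}) = 1/6 + 1/6 + 1/6 = 1/2.
E[W^2 | W ∈ {1, 3, 4}] = [1·1/6 + 9·1/6 + 16·1/6] / (1/2)
 = 13/3 / (1/2)
 = 26/3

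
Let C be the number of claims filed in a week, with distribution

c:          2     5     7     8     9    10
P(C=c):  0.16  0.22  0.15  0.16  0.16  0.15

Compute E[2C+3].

E[2C+3] = Σ (2c+3)·P(C=c)
 = 7·0.16 + 13·0.22 + 17·0.15 + 19·0.16 + 21·0.16 + 23·0.15
 = 1.12 + 2.86 + 2.55 + 3.04 + 3.36 + 3.45
 = 16.38

16.38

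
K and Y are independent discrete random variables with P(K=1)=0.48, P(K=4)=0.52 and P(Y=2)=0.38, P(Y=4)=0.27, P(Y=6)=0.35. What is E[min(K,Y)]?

E[min(K,Y)] = Σ_k Σ_y min(k,y) · P(K=k)P(Y=y)
 = 1·0.1824 + 1·0.1296 + 1·0.168 + 2·0.1976 + 4·0.1404 + 4·0.182
 = 0.1824 + 0.1296 + 0.168 + 0.3952 + 0.5616 + 0.728
 = 2.1648

2.1648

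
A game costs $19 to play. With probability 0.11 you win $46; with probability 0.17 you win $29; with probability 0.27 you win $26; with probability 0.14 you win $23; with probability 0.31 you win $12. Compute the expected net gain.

4.95

E[payout] = 46·0.11 + 29·0.17 + 26·0.27 + 23·0.14 + 12·0.31
 = 5.06 + 4.93 + 7.02 + 3.22 + 3.72
 = 23.95
Net = 23.95 - 19 = 4.95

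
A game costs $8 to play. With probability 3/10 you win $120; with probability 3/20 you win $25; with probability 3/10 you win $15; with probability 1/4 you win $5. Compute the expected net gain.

37.5

E[payout] = 120·3/10 + 25·3/20 + 15·3/10 + 5·1/4
 = 36 + 15/4 + 9/2 + 5/4
 = 91/2
Net = 91/2 - 8 = 75/2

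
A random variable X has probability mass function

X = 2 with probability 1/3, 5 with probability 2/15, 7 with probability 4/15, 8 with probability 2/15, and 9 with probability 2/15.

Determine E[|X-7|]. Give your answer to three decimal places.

2.333

E[|X-7|] = Σ |x-7|·P(X=x)
 = 5·1/3 + 2·2/15 + 0·4/15 + 1·2/15 + 2·2/15
 = 5/3 + 4/15 + 0 + 2/15 + 4/15
 = 7/3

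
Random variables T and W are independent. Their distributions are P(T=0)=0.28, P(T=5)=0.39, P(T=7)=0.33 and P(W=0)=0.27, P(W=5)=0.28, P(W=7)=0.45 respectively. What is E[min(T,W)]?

2.925

E[min(T,W)] = Σ_t Σ_w min(t,w) · P(T=t)P(W=w)
 = 0·0.0756 + 0·0.0784 + 0·0.126 + 0·0.1053 + 5·0.1092 + 5·0.1755 + 0·0.0891 + 5·0.0924 + 7·0.1485
 = 0 + 0 + 0 + 0 + 0.546 + 0.8775 + 0 + 0.462 + 1.0395
 = 2.925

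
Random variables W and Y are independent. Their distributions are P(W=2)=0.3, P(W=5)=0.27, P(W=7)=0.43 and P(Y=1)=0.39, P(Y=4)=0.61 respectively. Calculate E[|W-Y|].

2.862

E[|W-Y|] = Σ_w Σ_y |w-y| · P(W=w)P(Y=y)
 = 1·0.117 + 2·0.183 + 4·0.1053 + 1·0.1647 + 6·0.1677 + 3·0.2623
 = 0.117 + 0.366 + 0.4212 + 0.1647 + 1.0062 + 0.7869
 = 2.862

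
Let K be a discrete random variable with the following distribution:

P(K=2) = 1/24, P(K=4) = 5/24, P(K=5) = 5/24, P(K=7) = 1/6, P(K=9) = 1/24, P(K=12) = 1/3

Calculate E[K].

E[K] = Σ k·P(K=k)
 = 2·1/24 + 4·5/24 + 5·5/24 + 7·1/6 + 9·1/24 + 12·1/3
 = 1/12 + 5/6 + 25/24 + 7/6 + 3/8 + 4
 = 15/2

7.5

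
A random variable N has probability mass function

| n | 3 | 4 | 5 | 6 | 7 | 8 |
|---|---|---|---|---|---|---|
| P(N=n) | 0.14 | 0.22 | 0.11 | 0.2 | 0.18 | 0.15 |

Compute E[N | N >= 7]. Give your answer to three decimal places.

P(N >= 7) = 0.18 + 0.15 = 0.33.
E[N | N >= 7] = [7·0.18 + 8·0.15] / 0.33
 = 2.46 / 0.33
 = 82/11

7.455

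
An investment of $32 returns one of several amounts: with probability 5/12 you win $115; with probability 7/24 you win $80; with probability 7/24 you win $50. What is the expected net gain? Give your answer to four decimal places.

E[payout] = 115·5/12 + 80·7/24 + 50·7/24
 = 575/12 + 70/3 + 175/12
 = 515/6
Net = 515/6 - 32 = 323/6

53.8333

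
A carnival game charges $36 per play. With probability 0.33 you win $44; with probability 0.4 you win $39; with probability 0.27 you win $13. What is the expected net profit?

E[payout] = 44·0.33 + 39·0.4 + 13·0.27
 = 14.52 + 15.6 + 3.51
 = 33.63
Net = 33.63 - 36 = -2.37

-2.37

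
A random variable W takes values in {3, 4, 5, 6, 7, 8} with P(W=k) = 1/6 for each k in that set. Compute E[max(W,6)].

6.5

E[max(W,6)] = Σ max(w,6)·P(W=w)
 = 6·1/6 + 6·1/6 + 6·1/6 + 6·1/6 + 7·1/6 + 8·1/6
 = 1 + 1 + 1 + 1 + 7/6 + 4/3
 = 13/2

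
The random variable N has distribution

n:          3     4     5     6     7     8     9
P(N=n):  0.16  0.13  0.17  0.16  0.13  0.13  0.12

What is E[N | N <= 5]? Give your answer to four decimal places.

P(N <= 5) = 0.16 + 0.13 + 0.17 = 0.46.
E[N | N <= 5] = [3·0.16 + 4·0.13 + 5·0.17] / 0.46
 = 1.85 / 0.46
 = 185/46

4.0217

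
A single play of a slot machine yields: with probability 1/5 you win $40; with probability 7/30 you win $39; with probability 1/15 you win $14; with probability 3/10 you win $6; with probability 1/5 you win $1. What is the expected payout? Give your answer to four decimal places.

E[payout] = 40·1/5 + 39·7/30 + 14·1/15 + 6·3/10 + 1·1/5
 = 8 + 91/10 + 14/15 + 9/5 + 1/5
 = 601/30

20.0333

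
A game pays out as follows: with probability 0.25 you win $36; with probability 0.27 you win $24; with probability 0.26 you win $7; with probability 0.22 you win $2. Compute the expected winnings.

E[payout] = 36·0.25 + 24·0.27 + 7·0.26 + 2·0.22
 = 9 + 6.48 + 1.82 + 0.44
 = 17.74

17.74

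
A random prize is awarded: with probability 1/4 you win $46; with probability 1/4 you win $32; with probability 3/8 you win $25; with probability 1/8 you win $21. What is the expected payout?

E[payout] = 46·1/4 + 32·1/4 + 25·3/8 + 21·1/8
 = 23/2 + 8 + 75/8 + 21/8
 = 63/2

31.5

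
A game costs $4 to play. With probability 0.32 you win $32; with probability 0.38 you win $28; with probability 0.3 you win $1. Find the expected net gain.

E[payout] = 32·0.32 + 28·0.38 + 1·0.3
 = 10.24 + 10.64 + 0.3
 = 21.18
Net = 21.18 - 4 = 17.18

17.18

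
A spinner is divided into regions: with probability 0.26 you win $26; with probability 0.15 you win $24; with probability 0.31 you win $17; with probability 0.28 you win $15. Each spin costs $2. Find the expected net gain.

17.83

E[payout] = 26·0.26 + 24·0.15 + 17·0.31 + 15·0.28
 = 6.76 + 3.6 + 5.27 + 4.2
 = 19.83
Net = 19.83 - 2 = 17.83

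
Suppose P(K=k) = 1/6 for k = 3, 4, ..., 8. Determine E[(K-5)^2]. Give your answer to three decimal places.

3.167

E[(K-5)^2] = Σ (k-5)^2·P(K=k)
 = 4·1/6 + 1·1/6 + 0·1/6 + 1·1/6 + 4·1/6 + 9·1/6
 = 2/3 + 1/6 + 0 + 1/6 + 2/3 + 3/2
 = 19/6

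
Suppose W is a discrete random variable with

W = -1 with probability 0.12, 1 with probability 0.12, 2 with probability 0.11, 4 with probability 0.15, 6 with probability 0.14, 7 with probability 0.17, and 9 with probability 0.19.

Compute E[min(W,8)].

E[min(W,8)] = Σ min(w,8)·P(W=w)
 = (-1)·0.12 + 1·0.12 + 2·0.11 + 4·0.15 + 6·0.14 + 7·0.17 + 8·0.19
 = (-0.12) + 0.12 + 0.22 + 0.6 + 0.84 + 1.19 + 1.52
 = 4.37

4.37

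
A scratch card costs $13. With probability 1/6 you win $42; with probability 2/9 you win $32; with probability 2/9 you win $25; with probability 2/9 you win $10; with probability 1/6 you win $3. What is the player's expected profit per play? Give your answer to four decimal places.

E[payout] = 42·1/6 + 32·2/9 + 25·2/9 + 10·2/9 + 3·1/6
 = 7 + 64/9 + 50/9 + 20/9 + 1/2
 = 403/18
Net = 403/18 - 13 = 169/18

9.3889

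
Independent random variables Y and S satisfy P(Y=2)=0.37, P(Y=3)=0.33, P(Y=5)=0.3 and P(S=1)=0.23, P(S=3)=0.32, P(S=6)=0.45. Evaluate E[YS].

12.5647

E[YS] = Σ_y Σ_s ys · P(Y=y)P(S=s)
 = 2·0.0851 + 6·0.1184 + 12·0.1665 + 3·0.0759 + 9·0.1056 + 18·0.1485 + 5·0.069 + 15·0.096 + 30·0.135
 = 0.1702 + 0.7104 + 1.998 + 0.2277 + 0.9504 + 2.673 + 0.345 + 1.44 + 4.05
 = 12.5647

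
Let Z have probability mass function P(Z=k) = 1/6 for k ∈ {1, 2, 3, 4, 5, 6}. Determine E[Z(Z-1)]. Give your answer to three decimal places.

11.667

E[Z(Z-1)] = Σ z(z-1)·P(Z=z)
 = 0·1/6 + 2·1/6 + 6·1/6 + 12·1/6 + 20·1/6 + 30·1/6
 = 0 + 1/3 + 1 + 2 + 10/3 + 5
 = 35/3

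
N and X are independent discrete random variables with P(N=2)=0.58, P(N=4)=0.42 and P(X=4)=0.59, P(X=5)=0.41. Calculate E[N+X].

7.25

E[N+X] = Σ_n Σ_x (n+x) · P(N=n)P(X=x)
 = 6·0.3422 + 7·0.2378 + 8·0.2478 + 9·0.1722
 = 2.0532 + 1.6646 + 1.9824 + 1.5498
 = 7.25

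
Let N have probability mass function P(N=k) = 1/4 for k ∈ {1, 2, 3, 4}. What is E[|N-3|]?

1

E[|N-3|] = Σ |n-3|·P(N=n)
 = 2·1/4 + 1·1/4 + 0·1/4 + 1·1/4
 = 1/2 + 1/4 + 0 + 1/4
 = 1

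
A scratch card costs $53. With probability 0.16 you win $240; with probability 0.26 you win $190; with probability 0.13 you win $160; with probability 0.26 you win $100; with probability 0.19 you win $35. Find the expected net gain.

88.25

E[payout] = 240·0.16 + 190·0.26 + 160·0.13 + 100·0.26 + 35·0.19
 = 38.4 + 49.4 + 20.8 + 26 + 6.65
 = 141.25
Net = 141.25 - 53 = 88.25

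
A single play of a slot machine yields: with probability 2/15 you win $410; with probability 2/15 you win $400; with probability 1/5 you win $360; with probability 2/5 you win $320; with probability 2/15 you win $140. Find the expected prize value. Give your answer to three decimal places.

326.667

E[payout] = 410·2/15 + 400·2/15 + 360·1/5 + 320·2/5 + 140·2/15
 = 164/3 + 160/3 + 72 + 128 + 56/3
 = 980/3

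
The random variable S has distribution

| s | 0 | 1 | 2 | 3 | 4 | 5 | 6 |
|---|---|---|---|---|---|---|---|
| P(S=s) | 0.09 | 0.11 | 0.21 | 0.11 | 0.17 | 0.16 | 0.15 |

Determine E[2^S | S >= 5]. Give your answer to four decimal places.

P(S >= 5) = 0.16 + 0.15 = 0.31.
E[2^S | S >= 5] = [32·0.16 + 64·0.15] / 0.31
 = 14.72 / 0.31
 = 1472/31

47.4839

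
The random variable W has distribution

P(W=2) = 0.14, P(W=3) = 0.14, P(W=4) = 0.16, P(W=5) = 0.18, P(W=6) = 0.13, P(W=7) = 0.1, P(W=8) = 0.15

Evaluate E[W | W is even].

P(W is even) = 0.14 + 0.16 + 0.13 + 0.15 = 0.58.
E[W | W is even] = [2·0.14 + 4·0.16 + 6·0.13 + 8·0.15] / 0.58
 = 2.9 / 0.58
 = 5

5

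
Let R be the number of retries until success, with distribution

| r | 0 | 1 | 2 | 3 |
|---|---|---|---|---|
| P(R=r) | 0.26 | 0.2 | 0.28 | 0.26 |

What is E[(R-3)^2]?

3.42

E[(R-3)^2] = Σ (r-3)^2·P(R=r)
 = 9·0.26 + 4·0.2 + 1·0.28 + 0·0.26
 = 2.34 + 0.8 + 0.28 + 0
 = 3.42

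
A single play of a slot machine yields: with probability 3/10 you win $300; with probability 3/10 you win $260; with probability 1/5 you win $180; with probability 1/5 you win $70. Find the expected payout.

E[payout] = 300·3/10 + 260·3/10 + 180·1/5 + 70·1/5
 = 90 + 78 + 36 + 14
 = 218

218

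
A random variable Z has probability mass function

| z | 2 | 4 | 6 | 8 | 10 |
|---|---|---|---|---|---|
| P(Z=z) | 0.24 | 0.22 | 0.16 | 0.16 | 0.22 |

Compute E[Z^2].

E[Z^2] = Σ z^2·P(Z=z)
 = 4·0.24 + 16·0.22 + 36·0.16 + 64·0.16 + 100·0.22
 = 0.96 + 3.52 + 5.76 + 10.24 + 22
 = 42.48

42.48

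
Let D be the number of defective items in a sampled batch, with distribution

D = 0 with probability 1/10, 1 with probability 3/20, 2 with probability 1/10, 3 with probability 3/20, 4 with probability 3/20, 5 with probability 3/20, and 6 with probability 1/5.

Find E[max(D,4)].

E[max(D,4)] = Σ max(d,4)·P(D=d)
 = 4·1/10 + 4·3/20 + 4·1/10 + 4·3/20 + 4·3/20 + 5·3/20 + 6·1/5
 = 2/5 + 3/5 + 2/5 + 3/5 + 3/5 + 3/4 + 6/5
 = 91/20

4.55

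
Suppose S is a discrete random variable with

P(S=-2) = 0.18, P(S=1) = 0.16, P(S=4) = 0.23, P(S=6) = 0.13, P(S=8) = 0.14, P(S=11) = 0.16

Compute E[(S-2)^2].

24.04

E[(S-2)^2] = Σ (s-2)^2·P(S=s)
 = 16·0.18 + 1·0.16 + 4·0.23 + 16·0.13 + 36·0.14 + 81·0.16
 = 2.88 + 0.16 + 0.92 + 2.08 + 5.04 + 12.96
 = 24.04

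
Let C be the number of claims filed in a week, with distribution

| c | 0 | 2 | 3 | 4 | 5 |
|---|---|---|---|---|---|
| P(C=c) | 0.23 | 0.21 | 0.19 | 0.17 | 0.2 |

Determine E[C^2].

10.27

E[C^2] = Σ c^2·P(C=c)
 = 0·0.23 + 4·0.21 + 9·0.19 + 16·0.17 + 25·0.2
 = 0 + 0.84 + 1.71 + 2.72 + 5
 = 10.27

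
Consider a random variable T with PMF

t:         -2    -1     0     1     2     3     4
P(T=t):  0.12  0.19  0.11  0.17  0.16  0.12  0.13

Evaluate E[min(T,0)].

E[min(T,0)] = Σ min(t,0)·P(T=t)
 = (-2)·0.12 + (-1)·0.19 + 0·0.11 + 0·0.17 + 0·0.16 + 0·0.12 + 0·0.13
 = (-0.24) + (-0.19) + 0 + 0 + 0 + 0 + 0
 = -0.43

-0.43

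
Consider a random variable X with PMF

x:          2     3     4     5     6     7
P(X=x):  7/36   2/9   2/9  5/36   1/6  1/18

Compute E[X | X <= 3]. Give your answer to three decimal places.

P(X <= 3) = 7/36 + 2/9 = 5/12.
E[X | X <= 3] = [2·7/36 + 3·2/9] / (5/12)
 = 19/18 / (5/12)
 = 38/15

2.533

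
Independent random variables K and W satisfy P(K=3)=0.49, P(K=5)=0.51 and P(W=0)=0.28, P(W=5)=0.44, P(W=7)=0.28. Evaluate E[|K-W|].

2.3912

E[|K-W|] = Σ_k Σ_w |k-w| · P(K=k)P(W=w)
 = 3·0.1372 + 2·0.2156 + 4·0.1372 + 5·0.1428 + 0·0.2244 + 2·0.1428
 = 0.4116 + 0.4312 + 0.5488 + 0.714 + 0 + 0.2856
 = 2.3912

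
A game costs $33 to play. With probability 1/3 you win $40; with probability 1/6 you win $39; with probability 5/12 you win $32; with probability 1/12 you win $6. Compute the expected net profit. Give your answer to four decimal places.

0.6667

E[payout] = 40·1/3 + 39·1/6 + 32·5/12 + 6·1/12
 = 40/3 + 13/2 + 40/3 + 1/2
 = 101/3
Net = 101/3 - 33 = 2/3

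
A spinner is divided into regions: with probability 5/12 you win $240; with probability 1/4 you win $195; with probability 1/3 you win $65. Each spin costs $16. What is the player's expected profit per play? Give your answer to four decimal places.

154.4167

E[payout] = 240·5/12 + 195·1/4 + 65·1/3
 = 100 + 195/4 + 65/3
 = 2045/12
Net = 2045/12 - 16 = 1853/12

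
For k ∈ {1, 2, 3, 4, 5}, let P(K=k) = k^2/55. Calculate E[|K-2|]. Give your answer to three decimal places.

E[|K-2|] = Σ |k-2|·P(K=k)
 = 1·1/55 + 0·4/55 + 1·9/55 + 2·16/55 + 3·5/11
 = 1/55 + 0 + 9/55 + 32/55 + 15/11
 = 117/55

2.127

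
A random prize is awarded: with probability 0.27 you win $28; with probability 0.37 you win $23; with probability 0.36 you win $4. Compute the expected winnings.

17.51

E[payout] = 28·0.27 + 23·0.37 + 4·0.36
 = 7.56 + 8.51 + 1.44
 = 17.51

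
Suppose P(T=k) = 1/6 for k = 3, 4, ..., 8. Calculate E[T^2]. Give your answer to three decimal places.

E[T^2] = Σ t^2·P(T=t)
 = 9·1/6 + 16·1/6 + 25·1/6 + 36·1/6 + 49·1/6 + 64·1/6
 = 3/2 + 8/3 + 25/6 + 6 + 49/6 + 32/3
 = 199/6

33.167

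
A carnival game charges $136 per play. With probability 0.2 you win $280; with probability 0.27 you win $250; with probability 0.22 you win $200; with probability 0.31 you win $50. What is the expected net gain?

E[payout] = 280·0.2 + 250·0.27 + 200·0.22 + 50·0.31
 = 56 + 67.5 + 44 + 15.5
 = 183
Net = 183 - 136 = 47

47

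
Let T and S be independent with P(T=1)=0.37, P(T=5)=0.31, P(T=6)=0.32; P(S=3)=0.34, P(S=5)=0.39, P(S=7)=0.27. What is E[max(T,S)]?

E[max(T,S)] = Σ_t Σ_s max(t,s) · P(T=t)P(S=s)
 = 3·0.1258 + 5·0.1443 + 7·0.0999 + 5·0.1054 + 5·0.1209 + 7·0.0837 + 6·0.1088 + 6·0.1248 + 7·0.0864
 = 0.3774 + 0.7215 + 0.6993 + 0.527 + 0.6045 + 0.5859 + 0.6528 + 0.7488 + 0.6048
 = 5.522

5.522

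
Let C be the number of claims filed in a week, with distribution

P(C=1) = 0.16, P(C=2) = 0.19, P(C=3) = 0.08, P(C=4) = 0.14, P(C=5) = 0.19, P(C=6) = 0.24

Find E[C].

3.73

E[C] = Σ c·P(C=c)
 = 1·0.16 + 2·0.19 + 3·0.08 + 4·0.14 + 5·0.19 + 6·0.24
 = 0.16 + 0.38 + 0.24 + 0.56 + 0.95 + 1.44
 = 3.73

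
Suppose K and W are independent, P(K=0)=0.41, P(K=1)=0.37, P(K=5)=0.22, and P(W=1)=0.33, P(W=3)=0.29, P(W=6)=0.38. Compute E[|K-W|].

2.846

E[|K-W|] = Σ_k Σ_w |k-w| · P(K=k)P(W=w)
 = 1·0.1353 + 3·0.1189 + 6·0.1558 + 0·0.1221 + 2·0.1073 + 5·0.1406 + 4·0.0726 + 2·0.0638 + 1·0.0836
 = 0.1353 + 0.3567 + 0.9348 + 0 + 0.2146 + 0.703 + 0.2904 + 0.1276 + 0.0836
 = 2.846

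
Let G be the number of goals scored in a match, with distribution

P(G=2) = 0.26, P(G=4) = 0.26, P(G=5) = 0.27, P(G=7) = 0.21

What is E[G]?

4.38

E[G] = Σ g·P(G=g)
 = 2·0.26 + 4·0.26 + 5·0.27 + 7·0.21
 = 0.52 + 1.04 + 1.35 + 1.47
 = 4.38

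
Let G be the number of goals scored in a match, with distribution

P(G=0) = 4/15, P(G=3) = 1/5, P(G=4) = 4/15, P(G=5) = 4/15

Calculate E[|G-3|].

E[|G-3|] = Σ |g-3|·P(G=g)
 = 3·4/15 + 0·1/5 + 1·4/15 + 2·4/15
 = 4/5 + 0 + 4/15 + 8/15
 = 8/5

1.6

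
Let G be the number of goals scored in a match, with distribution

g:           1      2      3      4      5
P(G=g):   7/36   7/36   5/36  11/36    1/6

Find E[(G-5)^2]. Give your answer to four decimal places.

E[(G-5)^2] = Σ (g-5)^2·P(G=g)
 = 16·7/36 + 9·7/36 + 4·5/36 + 1·11/36 + 0·1/6
 = 28/9 + 7/4 + 5/9 + 11/36 + 0
 = 103/18

5.7222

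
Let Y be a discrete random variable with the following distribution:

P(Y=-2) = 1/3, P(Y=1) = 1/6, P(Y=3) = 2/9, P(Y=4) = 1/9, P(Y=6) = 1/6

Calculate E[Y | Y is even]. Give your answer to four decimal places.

P(Y is even) = 1/3 + 1/9 + 1/6 = 11/18.
E[Y | Y is even] = [(-2)·1/3 + 4·1/9 + 6·1/6] / (11/18)
 = 7/9 / (11/18)
 = 14/11

1.2727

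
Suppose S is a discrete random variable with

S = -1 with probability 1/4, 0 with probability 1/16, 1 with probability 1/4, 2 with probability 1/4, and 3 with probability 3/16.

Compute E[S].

1.0625

E[S] = Σ s·P(S=s)
 = (-1)·1/4 + 0·1/16 + 1·1/4 + 2·1/4 + 3·3/16
 = (-1/4) + 0 + 1/4 + 1/2 + 9/16
 = 17/16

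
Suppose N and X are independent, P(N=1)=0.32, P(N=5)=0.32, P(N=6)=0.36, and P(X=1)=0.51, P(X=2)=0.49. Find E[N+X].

5.57

E[N+X] = Σ_n Σ_x (n+x) · P(N=n)P(X=x)
 = 2·0.1632 + 3·0.1568 + 6·0.1632 + 7·0.1568 + 7·0.1836 + 8·0.1764
 = 0.3264 + 0.4704 + 0.9792 + 1.0976 + 1.2852 + 1.4112
 = 5.57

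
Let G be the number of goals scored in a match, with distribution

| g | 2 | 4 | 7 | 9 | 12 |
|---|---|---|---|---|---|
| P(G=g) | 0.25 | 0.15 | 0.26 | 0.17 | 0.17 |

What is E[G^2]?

54.39

E[G^2] = Σ g^2·P(G=g)
 = 4·0.25 + 16·0.15 + 49·0.26 + 81·0.17 + 144·0.17
 = 1 + 2.4 + 12.74 + 13.77 + 24.48
 = 54.39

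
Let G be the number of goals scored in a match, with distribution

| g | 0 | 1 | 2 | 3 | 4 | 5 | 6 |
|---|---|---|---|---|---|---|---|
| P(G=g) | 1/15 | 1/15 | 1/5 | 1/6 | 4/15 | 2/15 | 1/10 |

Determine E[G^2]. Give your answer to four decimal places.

13.5667

E[G^2] = Σ g^2·P(G=g)
 = 0·1/15 + 1·1/15 + 4·1/5 + 9·1/6 + 16·4/15 + 25·2/15 + 36·1/10
 = 0 + 1/15 + 4/5 + 3/2 + 64/15 + 10/3 + 18/5
 = 407/30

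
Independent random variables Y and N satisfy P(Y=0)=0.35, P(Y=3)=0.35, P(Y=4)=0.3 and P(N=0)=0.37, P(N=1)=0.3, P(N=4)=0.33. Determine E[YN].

3.645

E[YN] = Σ_y Σ_n yn · P(Y=y)P(N=n)
 = 0·0.1295 + 0·0.105 + 0·0.1155 + 0·0.1295 + 3·0.105 + 12·0.1155 + 0·0.111 + 4·0.09 + 16·0.099
 = 0 + 0 + 0 + 0 + 0.315 + 1.386 + 0 + 0.36 + 1.584
 = 3.645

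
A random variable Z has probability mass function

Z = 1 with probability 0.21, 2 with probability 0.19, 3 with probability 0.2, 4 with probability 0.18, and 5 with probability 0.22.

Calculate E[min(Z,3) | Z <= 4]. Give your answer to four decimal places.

2.2179

P(Z <= 4) = 0.21 + 0.19 + 0.2 + 0.18 = 0.78.
E[min(Z,3) | Z <= 4] = [1·0.21 + 2·0.19 + 3·0.2 + 3·0.18] / 0.78
 = 1.73 / 0.78
 = 173/78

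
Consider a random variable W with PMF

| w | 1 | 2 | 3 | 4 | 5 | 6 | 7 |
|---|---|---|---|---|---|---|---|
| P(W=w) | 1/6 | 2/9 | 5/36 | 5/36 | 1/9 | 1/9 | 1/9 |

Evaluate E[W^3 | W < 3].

5

P(W < 3) = 1/6 + 2/9 = 7/18.
E[W^3 | W < 3] = [1·1/6 + 8·2/9] / (7/18)
 = 35/18 / (7/18)
 = 5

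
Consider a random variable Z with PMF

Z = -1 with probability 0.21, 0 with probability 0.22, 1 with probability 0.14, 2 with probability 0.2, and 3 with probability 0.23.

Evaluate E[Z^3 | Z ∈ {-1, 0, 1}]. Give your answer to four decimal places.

P(Z ∈ {-1, 0, 1}) = 0.21 + 0.22 + 0.14 = 0.57.
E[Z^3 | Z ∈ {-1, 0, 1}] = [(-1)·0.21 + 0·0.22 + 1·0.14] / 0.57
 = -0.07 / 0.57
 = -7/57

-0.1228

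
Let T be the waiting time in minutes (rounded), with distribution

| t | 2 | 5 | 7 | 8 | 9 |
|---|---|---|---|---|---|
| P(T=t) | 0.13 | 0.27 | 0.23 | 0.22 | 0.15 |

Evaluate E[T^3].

E[T^3] = Σ t^3·P(T=t)
 = 8·0.13 + 125·0.27 + 343·0.23 + 512·0.22 + 729·0.15
 = 1.04 + 33.75 + 78.89 + 112.64 + 109.35
 = 335.67

335.67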